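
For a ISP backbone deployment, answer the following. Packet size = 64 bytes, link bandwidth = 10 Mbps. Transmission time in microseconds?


Given: packet = 64 bytes, bandwidth = 10 Mbps
Packet in bits = 64 * 8 = 512 bits
Bandwidth = 10 * 10^6 = 10000000 bps
Time = 512 / 10000000 seconds
Time in us = 512 * 10^6 / 10000000 = 51.2

51.2


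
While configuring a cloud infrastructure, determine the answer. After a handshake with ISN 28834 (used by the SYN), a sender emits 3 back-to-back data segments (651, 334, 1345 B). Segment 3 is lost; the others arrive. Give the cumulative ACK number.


SYN uses sequence number 28834; first data byte = ISN + 1 = 28835.
Segment 1: SEQ = 28835, len = 651 B, covers [28835, 29485]
Segment 2: SEQ = 29486, len = 334 B, covers [29486, 29819]
Segment 3: SEQ = 29820, len = 1345 B, covers [29820, 31164] [LOST]
In-order data received: bytes [28835, 29819] (segments 1..2).
Segment 3 missing -> gap begins at byte 29820.
Cumulative ACK = next expected in-order byte = 28835 + 651 + 334 = 29820

29820


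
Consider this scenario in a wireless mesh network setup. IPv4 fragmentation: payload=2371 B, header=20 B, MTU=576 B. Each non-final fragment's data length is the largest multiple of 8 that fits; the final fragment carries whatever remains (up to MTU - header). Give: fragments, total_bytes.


Max data per non-final fragment = floor((MTU - header)/8)*8 = floor((576 - 20)/8)*8 = floor(556/8)*8 = 552 B
Final fragment needs no 8-byte alignment: it can carry up to MTU - header = 556 B
Non-final fragments needed = ceil((payload - 556) / 552) = ceil(1815/552) = ceil(3.2880) = 4
Number of fragments = 4 + 1 = 5
Fragment sizes (data): 4 * 552 B + 163 B (last, 163 <= 556 OK)
Total bytes sent = payload + n_frags * header = 2371 + 5*20 = 2371 + 100 = 2471 B

5, 2471


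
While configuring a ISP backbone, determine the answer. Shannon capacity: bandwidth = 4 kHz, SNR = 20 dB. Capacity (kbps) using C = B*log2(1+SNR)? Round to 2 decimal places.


Given: B = 4 kHz, SNR = 20 dB
SNR linear = 10^(20/10) = 100
1 + SNR = 101
log2(101) = 6.6582114828
C = 4 * 1000 * 6.6582114828 = 26632.8459 bps
C = 26.632846 kbps -> 26.63 kbps (2 dp)

26.63


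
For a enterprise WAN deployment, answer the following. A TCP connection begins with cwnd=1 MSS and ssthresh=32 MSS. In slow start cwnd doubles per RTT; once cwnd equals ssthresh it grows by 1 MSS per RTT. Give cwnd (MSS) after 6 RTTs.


RTT 0: cwnd = 1 MSS (initial)
RTT 1: cwnd = 2 MSS (slow start, doubled)
RTT 2: cwnd = 4 MSS (slow start, doubled)
RTT 3: cwnd = 8 MSS (slow start, doubled)
RTT 4: cwnd = 16 MSS (slow start, doubled)
RTT 5: cwnd = 32 MSS (slow start, doubled)
RTT 6: cwnd = 33 MSS (congestion avoidance, +1)

33


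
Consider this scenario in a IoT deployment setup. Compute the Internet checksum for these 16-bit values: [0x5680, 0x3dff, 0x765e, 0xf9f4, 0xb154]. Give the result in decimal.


Given words: [0x5680, 0x3dff, 0x765e, 0xf9f4, 0xb154]
Step 1: Sum all words
Raw sum = 22144 + 15871 + 30302 + 63988 + 45396 = 177701
Step 2: Fold carry: (46629 + 2) = 46631
One's complement = ~46631 & 0xFFFF = 18904

18904


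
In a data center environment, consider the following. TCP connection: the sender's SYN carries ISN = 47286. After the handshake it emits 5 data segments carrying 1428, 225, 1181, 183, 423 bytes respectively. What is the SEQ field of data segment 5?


The SYN occupies sequence number ISN = 47286, so the first data byte is ISN + 1 = 47287.
SEQ of data segment i = (ISN + 1) + sum of payload sizes of segments 1..i-1.
Segment 1: SEQ = 47287, payload = 1428 bytes
Segment 2: SEQ = 48715, payload = 225 bytes
Segment 3: SEQ = 48940, payload = 1181 bytes
Segment 4: SEQ = 50121, payload = 183 bytes
Segment 5: SEQ = 50304, payload = 423 bytes
SEQ of segment 5 = 47287 + 1428 + 225 + 1181 + 183 = 50304

50304


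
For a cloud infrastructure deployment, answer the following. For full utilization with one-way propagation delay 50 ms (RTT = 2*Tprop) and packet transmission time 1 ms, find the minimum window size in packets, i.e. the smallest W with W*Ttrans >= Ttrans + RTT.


Given: Ttrans = 1 ms, RTT = 100 ms (= 2 * Tprop, Tprop = 50 ms)
Time until first ACK returns = Ttrans + RTT = 1 + 100 = 101 ms
Need W * Ttrans >= Ttrans + RTT  ->  W >= (Ttrans + RTT) / Ttrans
(Ttrans + RTT) / Ttrans = 101 / 1 = 101
W_min = ceil(101) = 101

101


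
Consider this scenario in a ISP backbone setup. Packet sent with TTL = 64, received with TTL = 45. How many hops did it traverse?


Given: initial TTL = 64, received TTL = 45
Hops = initial TTL - received TTL
Hops = 64 - 45 = 19

19


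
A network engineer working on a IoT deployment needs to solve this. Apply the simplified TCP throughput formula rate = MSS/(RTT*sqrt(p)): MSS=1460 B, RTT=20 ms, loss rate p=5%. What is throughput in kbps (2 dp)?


Given: MSS = 1460 bytes, RTT = 20 ms, loss = 5%
RTT in seconds = 20 / 1000 = 0.02
Loss rate = 5% = 0.05
sqrt(loss) = sqrt(0.05) = 0.223606797750
Throughput (bytes/s) = 1460 / (0.02 * 0.223606797750) = 326465.9247
Throughput (kbps) = 326465.9247 * 8 / 1000 = 2611.727398 -> 2611.73 kbps (2 dp)

2611.73


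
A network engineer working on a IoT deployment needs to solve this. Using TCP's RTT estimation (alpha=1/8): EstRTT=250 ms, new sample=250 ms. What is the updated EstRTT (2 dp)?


Given: EstRTT = 250 ms, SampleRTT = 250 ms, alpha = 1/8
New EstRTT = (1 - alpha) * EstRTT + alpha * SampleRTT
(7/8) * 250 = 218.75
(1/8) * 250 = 31.25
New EstRTT = 218.75 + 31.25 = 250 ms -> 250.00 ms (2 dp)

250.00


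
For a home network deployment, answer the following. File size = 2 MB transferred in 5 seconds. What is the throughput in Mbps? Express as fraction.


Given: file = 2 MB, time = 5 s
File in Mb = 2 * 8 = 16 Mb
Throughput = 16 / 5 Mbps
Throughput = 16/5 Mbps

16/5


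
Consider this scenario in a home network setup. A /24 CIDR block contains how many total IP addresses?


Given: CIDR prefix /24
Host bits = 32 - 24 = 8
Total addresses = 2^8 = 256

256


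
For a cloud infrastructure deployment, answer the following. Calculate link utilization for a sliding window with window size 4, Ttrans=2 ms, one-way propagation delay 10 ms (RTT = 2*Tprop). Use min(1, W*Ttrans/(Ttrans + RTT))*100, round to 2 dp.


Given: W = 4, Ttrans = 2 ms, RTT = 20 ms (= 2 * Tprop, Tprop = 10 ms)
Cycle time = Ttrans + RTT = 2 + 20 = 22 ms (first packet sent until its ACK returns)
W * Ttrans = 4 * 2 = 8 ms of sending per cycle
W * Ttrans / (Ttrans + RTT) = 8 / 22 = 0.363636
U = min(1, 0.363636) = 0.363636
U% = 36.36%

36.36


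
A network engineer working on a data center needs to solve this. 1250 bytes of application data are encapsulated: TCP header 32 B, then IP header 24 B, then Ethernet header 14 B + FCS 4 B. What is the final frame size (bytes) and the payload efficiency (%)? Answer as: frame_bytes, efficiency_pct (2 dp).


TCP segment = 1250 + 32 = 1282 B
IP packet = 1282 + 24 = 1306 B
Ethernet frame = 1306 + 14 + 4 = 1324 B
Efficiency = app / frame = 1250 / 1324 = 0.944109 = 94.4109% -> 94.41% (2 dp)

1324, 94.41


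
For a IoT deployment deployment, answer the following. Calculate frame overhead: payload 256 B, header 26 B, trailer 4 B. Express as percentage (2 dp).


Given: payload = 256 B, header = 26 B, trailer = 4 B
Overhead bytes = header + trailer = 26 + 4 = 30
Total frame = payload + overhead = 256 + 30 = 286
Overhead % = 30 / 286 * 100 = 10.4895% -> 10.49% (2 dp)

10.49


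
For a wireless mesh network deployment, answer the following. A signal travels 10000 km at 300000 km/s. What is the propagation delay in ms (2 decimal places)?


Given: distance = 10000 km, speed = 300000 km/s
Delay = distance / speed = 10000 / 300000 seconds
Delay in ms = 10000 * 1000 / 300000
Delay = 33.3333 ms
Rounded to 2 dp = 33.33 ms

33.33


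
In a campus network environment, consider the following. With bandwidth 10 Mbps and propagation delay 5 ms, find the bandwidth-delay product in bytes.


Given: bandwidth = 10 Mbps, delay = 5 ms
BDP in bits = 10 * 10^6 * 5 / 1000
BDP in bits = 50000
BDP in bytes = 50000 / 8 = 6250

6250


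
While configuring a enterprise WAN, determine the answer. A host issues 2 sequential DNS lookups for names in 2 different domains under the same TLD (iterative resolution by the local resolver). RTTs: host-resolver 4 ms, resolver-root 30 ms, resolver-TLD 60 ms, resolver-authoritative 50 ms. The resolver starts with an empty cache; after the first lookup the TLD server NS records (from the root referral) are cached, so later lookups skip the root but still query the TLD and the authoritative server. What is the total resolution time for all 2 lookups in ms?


Lookup 1 (cold cache): local + root + TLD + auth = 4 + 30 + 60 + 50 = 144 ms
Lookups 2..2 (TLD NS cached -> skip root; new domain -> still ask TLD and auth): local + TLD + auth = 4 + 60 + 50 = 114 ms each
Remaining 1 lookups: 1 * 114 = 114 ms
Total = 144 + 114 = 258 ms

258


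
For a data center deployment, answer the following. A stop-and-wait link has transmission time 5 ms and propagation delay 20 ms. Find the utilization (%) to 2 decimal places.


Given: Ttrans = 5 ms, Tprop = 20 ms
RTT = 2 * Tprop = 2 * 20 = 40 ms
U = Ttrans / (Ttrans + RTT)
U = 5 / (5 + 40)
U = 5 / 45 = 0.111111
U% = 11.11%

11.11


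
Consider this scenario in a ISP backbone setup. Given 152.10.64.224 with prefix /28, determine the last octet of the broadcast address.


Given: IP = 152.10.64.224, prefix = /28
Host bits = 32 - 28 = 4
Network last octet = 224 AND mask = 224
Host part size = 2^4 - 1 = 15
Broadcast last octet = 224 OR 15 = 239

239


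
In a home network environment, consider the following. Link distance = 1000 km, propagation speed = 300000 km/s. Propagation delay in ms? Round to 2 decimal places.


Given: distance = 1000 km, speed = 300000 km/s
Delay = distance / speed = 1000 / 300000 seconds
Delay in ms = 1000 * 1000 / 300000
Delay = 3.3333 ms
Rounded to 2 dp = 3.33 ms

3.33


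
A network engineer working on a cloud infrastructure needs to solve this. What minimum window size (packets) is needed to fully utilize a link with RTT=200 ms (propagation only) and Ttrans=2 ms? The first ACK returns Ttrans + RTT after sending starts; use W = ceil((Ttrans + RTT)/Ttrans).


Given: Ttrans = 2 ms, RTT = 200 ms (= 2 * Tprop, Tprop = 100 ms)
Time until first ACK returns = Ttrans + RTT = 2 + 200 = 202 ms
Need W * Ttrans >= Ttrans + RTT  ->  W >= (Ttrans + RTT) / Ttrans
(Ttrans + RTT) / Ttrans = 202 / 2 = 101
W_min = ceil(101) = 101

101


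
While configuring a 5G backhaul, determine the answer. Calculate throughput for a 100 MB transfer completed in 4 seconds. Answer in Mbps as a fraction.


Given: file = 100 MB, time = 4 s
File in Mb = 100 * 8 = 800 Mb
Throughput = 800 / 4 Mbps
Throughput = 200 Mbps

200


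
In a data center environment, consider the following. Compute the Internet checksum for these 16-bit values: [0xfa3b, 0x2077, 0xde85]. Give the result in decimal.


Given words: [0xfa3b, 0x2077, 0xde85]
Step 1: Sum all words
Raw sum = 64059 + 8311 + 56965 = 129335
Step 2: Fold carry: (63799 + 1) = 63800
One's complement = ~63800 & 0xFFFF = 1735

1735


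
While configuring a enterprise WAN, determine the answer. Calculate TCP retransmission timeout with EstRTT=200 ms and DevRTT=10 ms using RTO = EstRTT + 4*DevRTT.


Given: EstRTT = 200 ms, DevRTT = 10 ms
Timeout = EstRTT + 4 * DevRTT
4 * DevRTT = 4 * 10 = 40
Timeout = 200 + 40 = 240 ms

240


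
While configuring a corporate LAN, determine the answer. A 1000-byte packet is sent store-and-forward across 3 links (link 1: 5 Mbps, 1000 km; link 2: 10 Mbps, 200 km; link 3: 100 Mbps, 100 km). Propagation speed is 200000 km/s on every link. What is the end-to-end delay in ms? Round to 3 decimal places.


Packet = 1000 bytes = 8000 bits. Store-and-forward: sum (t_trans + t_prop) per link.
Link 1: t_trans = 8000/(5*10^6) s = 1.6000 ms; t_prop = 1000/200000 s = 5.0000 ms; subtotal = 6.6000 ms
Link 2: t_trans = 8000/(10*10^6) s = 0.8000 ms; t_prop = 200/200000 s = 1.0000 ms; subtotal = 1.8000 ms
Link 3: t_trans = 8000/(100*10^6) s = 0.0800 ms; t_prop = 100/200000 s = 0.5000 ms; subtotal = 0.5800 ms
End-to-end = 6.6000 + 1.8000 + 0.5800 = 8.9800 ms -> 8.980 ms (3 dp)

8.980


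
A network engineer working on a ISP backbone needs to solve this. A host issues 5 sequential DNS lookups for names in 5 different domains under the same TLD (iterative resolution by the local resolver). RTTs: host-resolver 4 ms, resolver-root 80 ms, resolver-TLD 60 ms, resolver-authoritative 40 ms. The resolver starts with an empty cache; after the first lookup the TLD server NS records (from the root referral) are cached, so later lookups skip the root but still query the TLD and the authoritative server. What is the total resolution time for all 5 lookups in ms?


Lookup 1 (cold cache): local + root + TLD + auth = 4 + 80 + 60 + 40 = 184 ms
Lookups 2..5 (TLD NS cached -> skip root; new domain -> still ask TLD and auth): local + TLD + auth = 4 + 60 + 40 = 104 ms each
Remaining 4 lookups: 4 * 104 = 416 ms
Total = 184 + 416 = 600 ms

600


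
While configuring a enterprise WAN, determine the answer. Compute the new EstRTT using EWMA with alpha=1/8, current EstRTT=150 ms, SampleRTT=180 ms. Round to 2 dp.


Given: EstRTT = 150 ms, SampleRTT = 180 ms, alpha = 1/8
New EstRTT = (1 - alpha) * EstRTT + alpha * SampleRTT
(7/8) * 150 = 131.25
(1/8) * 180 = 22.5
New EstRTT = 131.25 + 22.5 = 153.75 ms -> 153.75 ms (2 dp)

153.75


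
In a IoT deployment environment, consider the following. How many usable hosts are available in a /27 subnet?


Given: subnet mask /27
Host bits = 32 - 27 = 5
Total addresses = 2^5 = 32
Usable hosts = 32 - 2 (network + broadcast) = 30

30


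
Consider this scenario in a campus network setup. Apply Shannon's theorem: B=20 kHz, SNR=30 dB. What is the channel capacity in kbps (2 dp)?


Given: B = 20 kHz, SNR = 30 dB
SNR linear = 10^(30/10) = 1000
1 + SNR = 1001
log2(1001) = 9.9672262588
C = 20 * 1000 * 9.9672262588 = 199344.5252 bps
C = 199.344525 kbps -> 199.34 kbps (2 dp)

199.34


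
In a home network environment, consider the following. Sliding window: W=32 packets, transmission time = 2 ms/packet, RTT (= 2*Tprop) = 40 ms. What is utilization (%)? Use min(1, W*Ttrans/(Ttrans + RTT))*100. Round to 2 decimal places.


Given: W = 32, Ttrans = 2 ms, RTT = 40 ms (= 2 * Tprop, Tprop = 20 ms)
Cycle time = Ttrans + RTT = 2 + 40 = 42 ms (first packet sent until its ACK returns)
W * Ttrans = 32 * 2 = 64 ms of sending per cycle
W * Ttrans / (Ttrans + RTT) = 64 / 42 = 1.523810
U = min(1, 1.523810) = 1.000000
U% = 100.00%

100.00


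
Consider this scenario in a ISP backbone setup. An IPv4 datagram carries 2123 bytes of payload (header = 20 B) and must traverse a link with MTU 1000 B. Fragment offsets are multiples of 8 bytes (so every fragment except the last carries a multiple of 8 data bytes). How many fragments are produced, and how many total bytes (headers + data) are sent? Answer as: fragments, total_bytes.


Max data per non-final fragment = floor((MTU - header)/8)*8 = floor((1000 - 20)/8)*8 = floor(980/8)*8 = 976 B
Final fragment needs no 8-byte alignment: it can carry up to MTU - header = 980 B
Non-final fragments needed = ceil((payload - 980) / 976) = ceil(1143/976) = ceil(1.1711) = 2
Number of fragments = 2 + 1 = 3
Fragment sizes (data): 2 * 976 B + 171 B (last, 171 <= 980 OK)
Total bytes sent = payload + n_frags * header = 2123 + 3*20 = 2123 + 60 = 2183 B

3, 2183


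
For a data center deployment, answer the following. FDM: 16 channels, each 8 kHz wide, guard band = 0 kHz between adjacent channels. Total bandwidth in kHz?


Given: 16 channels, 8 kHz each, guard = 0 kHz
Channel bandwidth = 16 * 8 = 128 kHz
Guard bands = 15 gaps * 0 kHz = 0 kHz
Total = 128 + 0 = 128 kHz

128


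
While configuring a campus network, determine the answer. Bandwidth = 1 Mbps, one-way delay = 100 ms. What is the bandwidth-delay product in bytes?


Given: bandwidth = 1 Mbps, delay = 100 ms
BDP in bits = 1 * 10^6 * 100 / 1000
BDP in bits = 100000
BDP in bytes = 100000 / 8 = 12500

12500


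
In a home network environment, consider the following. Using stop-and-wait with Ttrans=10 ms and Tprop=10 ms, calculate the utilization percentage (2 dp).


Given: Ttrans = 10 ms, Tprop = 10 ms
RTT = 2 * Tprop = 2 * 10 = 20 ms
U = Ttrans / (Ttrans + RTT)
U = 10 / (10 + 20)
U = 10 / 30 = 0.333333
U% = 33.33%

33.33


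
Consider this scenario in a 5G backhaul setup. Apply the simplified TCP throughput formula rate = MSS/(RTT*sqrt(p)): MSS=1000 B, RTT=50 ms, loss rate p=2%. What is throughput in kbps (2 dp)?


Given: MSS = 1000 bytes, RTT = 50 ms, loss = 2%
RTT in seconds = 50 / 1000 = 0.05
Loss rate = 2% = 0.02
sqrt(loss) = sqrt(0.02) = 0.141421356237
Throughput (bytes/s) = 1000 / (0.05 * 0.141421356237) = 141421.3562
Throughput (kbps) = 141421.3562 * 8 / 1000 = 1131.370850 -> 1131.37 kbps (2 dp)

1131.37


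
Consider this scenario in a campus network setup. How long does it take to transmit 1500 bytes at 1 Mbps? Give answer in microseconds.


Given: packet = 1500 bytes, bandwidth = 1 Mbps
Packet in bits = 1500 * 8 = 12000 bits
Bandwidth = 1 * 10^6 = 1000000 bps
Time = 12000 / 1000000 seconds
Time in us = 12000 * 10^6 / 1000000 = 12000

12000


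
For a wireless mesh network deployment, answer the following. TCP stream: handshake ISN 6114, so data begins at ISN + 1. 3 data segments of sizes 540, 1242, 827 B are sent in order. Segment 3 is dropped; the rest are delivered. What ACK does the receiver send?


SYN uses sequence number 6114; first data byte = ISN + 1 = 6115.
Segment 1: SEQ = 6115, len = 540 B, covers [6115, 6654]
Segment 2: SEQ = 6655, len = 1242 B, covers [6655, 7896]
Segment 3: SEQ = 7897, len = 827 B, covers [7897, 8723] [LOST]
In-order data received: bytes [6115, 7896] (segments 1..2).
Segment 3 missing -> gap begins at byte 7897.
Cumulative ACK = next expected in-order byte = 6115 + 540 + 1242 = 7897

7897


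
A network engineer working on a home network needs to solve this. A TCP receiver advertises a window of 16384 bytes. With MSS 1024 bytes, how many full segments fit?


Given: RWND = 16384 bytes, MSS = 1024 bytes
Full segments = floor(RWND / MSS)
Full segments = floor(16384 / 1024)
Full segments = floor(16.0) = 16

16


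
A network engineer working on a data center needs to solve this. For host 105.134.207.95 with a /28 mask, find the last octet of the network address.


Given: IP = 105.134.207.95, prefix = /28
Subnet mask = 255.255.255.240
Last octet of IP: 95
Last octet of mask: 240
Network last octet = 95 AND 240 = 80

80


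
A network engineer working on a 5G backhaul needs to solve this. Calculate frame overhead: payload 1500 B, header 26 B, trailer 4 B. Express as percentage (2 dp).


Given: payload = 1500 B, header = 26 B, trailer = 4 B
Overhead bytes = header + trailer = 26 + 4 = 30
Total frame = payload + overhead = 1500 + 30 = 1530
Overhead % = 30 / 1530 * 100 = 1.9608% -> 1.96% (2 dp)

1.96


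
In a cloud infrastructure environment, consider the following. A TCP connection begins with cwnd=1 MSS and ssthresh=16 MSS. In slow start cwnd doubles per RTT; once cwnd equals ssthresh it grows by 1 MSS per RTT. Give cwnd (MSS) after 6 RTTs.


RTT 0: cwnd = 1 MSS (initial)
RTT 1: cwnd = 2 MSS (slow start, doubled)
RTT 2: cwnd = 4 MSS (slow start, doubled)
RTT 3: cwnd = 8 MSS (slow start, doubled)
RTT 4: cwnd = 16 MSS (slow start, doubled)
RTT 5: cwnd = 17 MSS (congestion avoidance, +1)
RTT 6: cwnd = 18 MSS (congestion avoidance, +1)

18


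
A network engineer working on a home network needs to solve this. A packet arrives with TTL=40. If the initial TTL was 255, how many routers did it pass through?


Given: initial TTL = 255, received TTL = 40
Hops = initial TTL - received TTL
Hops = 255 - 40 = 215

215


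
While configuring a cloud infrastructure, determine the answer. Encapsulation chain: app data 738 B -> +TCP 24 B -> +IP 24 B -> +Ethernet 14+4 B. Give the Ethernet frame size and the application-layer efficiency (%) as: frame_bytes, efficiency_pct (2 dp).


TCP segment = 738 + 24 = 762 B
IP packet = 762 + 24 = 786 B
Ethernet frame = 786 + 14 + 4 = 804 B
Efficiency = app / frame = 738 / 804 = 0.917910 = 91.7910% -> 91.79% (2 dp)

804, 91.79


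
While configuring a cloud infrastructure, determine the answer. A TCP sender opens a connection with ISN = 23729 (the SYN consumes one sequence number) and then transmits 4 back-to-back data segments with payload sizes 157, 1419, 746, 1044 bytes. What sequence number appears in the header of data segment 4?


The SYN occupies sequence number ISN = 23729, so the first data byte is ISN + 1 = 23730.
SEQ of data segment i = (ISN + 1) + sum of payload sizes of segments 1..i-1.
Segment 1: SEQ = 23730, payload = 157 bytes
Segment 2: SEQ = 23887, payload = 1419 bytes
Segment 3: SEQ = 25306, payload = 746 bytes
Segment 4: SEQ = 26052, payload = 1044 bytes
SEQ of segment 4 = 23730 + 157 + 1419 + 746 = 26052

26052


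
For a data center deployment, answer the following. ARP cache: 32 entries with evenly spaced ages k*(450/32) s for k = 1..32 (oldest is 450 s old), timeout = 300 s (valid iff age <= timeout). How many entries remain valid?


Ages are k * 450/32 s for k = 1..32 (spacing = 14.0625 s).
Entry k is valid iff k * 450/32 <= 300 iff k <= 32 * 300 / 450 = 21.3333
n_valid = floor(21.3333) = 21
(n_stale = 32 - 21 = 11)

21


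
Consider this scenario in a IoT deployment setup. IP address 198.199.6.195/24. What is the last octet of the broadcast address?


Given: IP = 198.199.6.195, prefix = /24
Host bits = 32 - 24 = 8
Network last octet = 195 AND mask = 0
Host part size = 2^8 - 1 = 255
Broadcast last octet = 0 OR 255 = 255

255


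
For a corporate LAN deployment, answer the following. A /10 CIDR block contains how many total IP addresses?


Given: CIDR prefix /10
Host bits = 32 - 10 = 22
Total addresses = 2^22 = 4194304

4194304


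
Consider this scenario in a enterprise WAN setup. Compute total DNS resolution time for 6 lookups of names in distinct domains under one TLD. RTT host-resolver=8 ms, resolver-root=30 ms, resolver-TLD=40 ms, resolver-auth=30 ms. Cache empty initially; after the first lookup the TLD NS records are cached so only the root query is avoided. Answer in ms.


Lookup 1 (cold cache): local + root + TLD + auth = 8 + 30 + 40 + 30 = 108 ms
Lookups 2..6 (TLD NS cached -> skip root; new domain -> still ask TLD and auth): local + TLD + auth = 8 + 40 + 30 = 78 ms each
Remaining 5 lookups: 5 * 78 = 390 ms
Total = 108 + 390 = 498 ms

498


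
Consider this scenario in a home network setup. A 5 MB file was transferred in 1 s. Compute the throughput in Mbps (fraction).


Given: file = 5 MB, time = 1 s
File in Mb = 5 * 8 = 40 Mb
Throughput = 40 / 1 Mbps
Throughput = 40 Mbps

40


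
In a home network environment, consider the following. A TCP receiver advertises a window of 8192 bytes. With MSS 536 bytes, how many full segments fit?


Given: RWND = 8192 bytes, MSS = 536 bytes
Full segments = floor(RWND / MSS)
Full segments = floor(8192 / 536)
Full segments = floor(15.2836) = 15

15


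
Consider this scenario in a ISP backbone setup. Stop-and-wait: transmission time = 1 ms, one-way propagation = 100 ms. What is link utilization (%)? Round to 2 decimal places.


Given: Ttrans = 1 ms, Tprop = 100 ms
RTT = 2 * Tprop = 2 * 100 = 200 ms
U = Ttrans / (Ttrans + RTT)
U = 1 / (1 + 200)
U = 1 / 201 = 0.004975
U% = 0.50%

0.50


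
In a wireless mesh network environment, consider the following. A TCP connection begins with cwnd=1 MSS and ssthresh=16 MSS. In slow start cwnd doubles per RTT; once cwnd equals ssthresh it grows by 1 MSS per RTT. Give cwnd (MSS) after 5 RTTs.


RTT 0: cwnd = 1 MSS (initial)
RTT 1: cwnd = 2 MSS (slow start, doubled)
RTT 2: cwnd = 4 MSS (slow start, doubled)
RTT 3: cwnd = 8 MSS (slow start, doubled)
RTT 4: cwnd = 16 MSS (slow start, doubled)
RTT 5: cwnd = 17 MSS (congestion avoidance, +1)

17


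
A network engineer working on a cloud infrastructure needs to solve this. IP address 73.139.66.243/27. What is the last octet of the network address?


Given: IP = 73.139.66.243, prefix = /27
Subnet mask = 255.255.255.224
Last octet of IP: 243
Last octet of mask: 224
Network last octet = 243 AND 224 = 224

224


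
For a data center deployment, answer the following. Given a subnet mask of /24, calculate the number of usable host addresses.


Given: subnet mask /24
Host bits = 32 - 24 = 8
Total addresses = 2^8 = 256
Usable hosts = 256 - 2 (network + broadcast) = 254

254


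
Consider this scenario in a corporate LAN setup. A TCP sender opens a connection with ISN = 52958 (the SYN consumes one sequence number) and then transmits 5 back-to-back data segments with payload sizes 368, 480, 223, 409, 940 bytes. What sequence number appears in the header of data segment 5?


The SYN occupies sequence number ISN = 52958, so the first data byte is ISN + 1 = 52959.
SEQ of data segment i = (ISN + 1) + sum of payload sizes of segments 1..i-1.
Segment 1: SEQ = 52959, payload = 368 bytes
Segment 2: SEQ = 53327, payload = 480 bytes
Segment 3: SEQ = 53807, payload = 223 bytes
Segment 4: SEQ = 54030, payload = 409 bytes
Segment 5: SEQ = 54439, payload = 940 bytes
SEQ of segment 5 = 52959 + 368 + 480 + 223 + 409 = 54439

54439


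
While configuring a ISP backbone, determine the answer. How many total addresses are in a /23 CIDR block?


Given: CIDR prefix /23
Host bits = 32 - 23 = 9
Total addresses = 2^9 = 512

512


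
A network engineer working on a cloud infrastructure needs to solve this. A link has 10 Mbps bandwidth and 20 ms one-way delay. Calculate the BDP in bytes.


Given: bandwidth = 10 Mbps, delay = 20 ms
BDP in bits = 10 * 10^6 * 20 / 1000
BDP in bits = 200000
BDP in bytes = 200000 / 8 = 25000

25000


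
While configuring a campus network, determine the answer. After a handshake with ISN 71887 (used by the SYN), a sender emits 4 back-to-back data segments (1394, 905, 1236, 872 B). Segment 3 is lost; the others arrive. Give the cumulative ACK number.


SYN uses sequence number 71887; first data byte = ISN + 1 = 71888.
Segment 1: SEQ = 71888, len = 1394 B, covers [71888, 73281]
Segment 2: SEQ = 73282, len = 905 B, covers [73282, 74186]
Segment 3: SEQ = 74187, len = 1236 B, covers [74187, 75422] [LOST]
Segment 4: SEQ = 75423, len = 872 B, covers [75423, 76294]
In-order data received: bytes [71888, 74186] (segments 1..2).
Segment 3 missing -> gap begins at byte 74187; later segments buffered out of order.
Cumulative ACK = next expected in-order byte = 71888 + 1394 + 905 = 74187

74187


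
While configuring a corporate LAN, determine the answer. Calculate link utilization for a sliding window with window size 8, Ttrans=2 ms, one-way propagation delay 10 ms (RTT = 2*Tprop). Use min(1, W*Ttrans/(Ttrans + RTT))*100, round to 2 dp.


Given: W = 8, Ttrans = 2 ms, RTT = 20 ms (= 2 * Tprop, Tprop = 10 ms)
Cycle time = Ttrans + RTT = 2 + 20 = 22 ms (first packet sent until its ACK returns)
W * Ttrans = 8 * 2 = 16 ms of sending per cycle
W * Ttrans / (Ttrans + RTT) = 16 / 22 = 0.727273
U = min(1, 0.727273) = 0.727273
U% = 72.73%

72.73


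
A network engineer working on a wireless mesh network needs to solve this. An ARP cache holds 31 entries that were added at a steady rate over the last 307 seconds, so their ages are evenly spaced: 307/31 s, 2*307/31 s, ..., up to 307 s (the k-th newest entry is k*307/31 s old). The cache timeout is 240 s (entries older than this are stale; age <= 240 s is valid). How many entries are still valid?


Ages are k * 307/31 s for k = 1..31 (spacing = 9.9032 s).
Entry k is valid iff k * 307/31 <= 240 iff k <= 31 * 240 / 307 = 24.2345
n_valid = floor(24.2345) = 24
(n_stale = 31 - 24 = 7)

24


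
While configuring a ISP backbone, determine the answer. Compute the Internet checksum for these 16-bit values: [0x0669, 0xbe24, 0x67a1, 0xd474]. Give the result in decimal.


Given words: [0x0669, 0xbe24, 0x67a1, 0xd474]
Step 1: Sum all words
Raw sum = 1641 + 48676 + 26529 + 54388 = 131234
Step 2: Fold carry: (162 + 2) = 164
One's complement = ~164 & 0xFFFF = 65371

65371


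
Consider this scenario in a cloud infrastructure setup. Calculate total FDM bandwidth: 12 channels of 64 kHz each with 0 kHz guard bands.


Given: 12 channels, 64 kHz each, guard = 0 kHz
Channel bandwidth = 12 * 64 = 768 kHz
Guard bands = 11 gaps * 0 kHz = 0 kHz
Total = 768 + 0 = 768 kHz

768


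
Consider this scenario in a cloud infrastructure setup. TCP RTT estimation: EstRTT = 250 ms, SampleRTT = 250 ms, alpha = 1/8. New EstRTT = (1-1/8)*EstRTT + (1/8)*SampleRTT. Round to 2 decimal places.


Given: EstRTT = 250 ms, SampleRTT = 250 ms, alpha = 1/8
New EstRTT = (1 - alpha) * EstRTT + alpha * SampleRTT
(7/8) * 250 = 218.75
(1/8) * 250 = 31.25
New EstRTT = 218.75 + 31.25 = 250 ms -> 250.00 ms (2 dp)

250.00


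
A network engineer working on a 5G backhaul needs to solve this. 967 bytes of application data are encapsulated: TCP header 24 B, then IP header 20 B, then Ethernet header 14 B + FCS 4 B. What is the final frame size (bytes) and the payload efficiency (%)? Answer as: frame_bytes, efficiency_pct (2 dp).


TCP segment = 967 + 24 = 991 B
IP packet = 991 + 20 = 1011 B
Ethernet frame = 1011 + 14 + 4 = 1029 B
Efficiency = app / frame = 967 / 1029 = 0.939747 = 93.9747% -> 93.97% (2 dp)

1029, 93.97


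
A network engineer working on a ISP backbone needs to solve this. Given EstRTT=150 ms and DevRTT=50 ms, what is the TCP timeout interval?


Given: EstRTT = 150 ms, DevRTT = 50 ms
Timeout = EstRTT + 4 * DevRTT
4 * DevRTT = 4 * 50 = 200
Timeout = 150 + 200 = 350 ms

350


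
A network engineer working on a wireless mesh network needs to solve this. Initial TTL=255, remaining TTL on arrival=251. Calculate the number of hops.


Given: initial TTL = 255, received TTL = 251
Hops = initial TTL - received TTL
Hops = 255 - 251 = 4

4


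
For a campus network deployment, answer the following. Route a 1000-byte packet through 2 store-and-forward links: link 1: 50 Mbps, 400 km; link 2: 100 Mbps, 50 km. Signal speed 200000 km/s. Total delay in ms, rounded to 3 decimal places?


Packet = 1000 bytes = 8000 bits. Store-and-forward: sum (t_trans + t_prop) per link.
Link 1: t_trans = 8000/(50*10^6) s = 0.1600 ms; t_prop = 400/200000 s = 2.0000 ms; subtotal = 2.1600 ms
Link 2: t_trans = 8000/(100*10^6) s = 0.0800 ms; t_prop = 50/200000 s = 0.2500 ms; subtotal = 0.3300 ms
End-to-end = 2.1600 + 0.3300 = 2.4900 ms -> 2.490 ms (3 dp)

2.490


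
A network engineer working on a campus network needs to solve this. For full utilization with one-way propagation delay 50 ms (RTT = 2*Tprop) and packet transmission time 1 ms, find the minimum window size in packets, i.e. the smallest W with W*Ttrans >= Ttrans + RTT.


Given: Ttrans = 1 ms, RTT = 100 ms (= 2 * Tprop, Tprop = 50 ms)
Time until first ACK returns = Ttrans + RTT = 1 + 100 = 101 ms
Need W * Ttrans >= Ttrans + RTT  ->  W >= (Ttrans + RTT) / Ttrans
(Ttrans + RTT) / Ttrans = 101 / 1 = 101
W_min = ceil(101) = 101

101


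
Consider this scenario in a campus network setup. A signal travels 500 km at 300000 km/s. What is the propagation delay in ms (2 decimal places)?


Given: distance = 500 km, speed = 300000 km/s
Delay = distance / speed = 500 / 300000 seconds
Delay in ms = 500 * 1000 / 300000
Delay = 1.6667 ms
Rounded to 2 dp = 1.67 ms

1.67


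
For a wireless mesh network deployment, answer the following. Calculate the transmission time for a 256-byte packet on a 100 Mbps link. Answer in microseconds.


Given: packet = 256 bytes, bandwidth = 100 Mbps
Packet in bits = 256 * 8 = 2048 bits
Bandwidth = 100 * 10^6 = 100000000 bps
Time = 2048 / 100000000 seconds
Time in us = 2048 * 10^6 / 100000000 = 20.48

20.48


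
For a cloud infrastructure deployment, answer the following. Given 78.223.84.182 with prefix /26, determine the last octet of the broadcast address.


Given: IP = 78.223.84.182, prefix = /26
Host bits = 32 - 26 = 6
Network last octet = 182 AND mask = 128
Host part size = 2^6 - 1 = 63
Broadcast last octet = 128 OR 63 = 191

191


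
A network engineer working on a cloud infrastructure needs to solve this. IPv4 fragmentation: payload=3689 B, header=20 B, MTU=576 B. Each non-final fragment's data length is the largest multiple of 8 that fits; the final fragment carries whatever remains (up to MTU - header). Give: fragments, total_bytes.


Max data per non-final fragment = floor((MTU - header)/8)*8 = floor((576 - 20)/8)*8 = floor(556/8)*8 = 552 B
Final fragment needs no 8-byte alignment: it can carry up to MTU - header = 556 B
Non-final fragments needed = ceil((payload - 556) / 552) = ceil(3133/552) = ceil(5.6757) = 6
Number of fragments = 6 + 1 = 7
Fragment sizes (data): 6 * 552 B + 377 B (last, 377 <= 556 OK)
Total bytes sent = payload + n_frags * header = 3689 + 7*20 = 3689 + 140 = 3829 B

7, 3829


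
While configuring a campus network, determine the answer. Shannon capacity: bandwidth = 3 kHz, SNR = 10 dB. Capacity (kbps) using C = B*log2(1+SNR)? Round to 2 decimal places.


Given: B = 3 kHz, SNR = 10 dB
SNR linear = 10^(10/10) = 10
1 + SNR = 11
log2(11) = 3.4594316186
C = 3 * 1000 * 3.4594316186 = 10378.2949 bps
C = 10.378295 kbps -> 10.38 kbps (2 dp)

10.38


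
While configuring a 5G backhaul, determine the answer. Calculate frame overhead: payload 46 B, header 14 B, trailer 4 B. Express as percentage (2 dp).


Given: payload = 46 B, header = 14 B, trailer = 4 B
Overhead bytes = header + trailer = 14 + 4 = 18
Total frame = payload + overhead = 46 + 18 = 64
Overhead % = 18 / 64 * 100 = 28.1250% -> 28.13% (2 dp)

28.13


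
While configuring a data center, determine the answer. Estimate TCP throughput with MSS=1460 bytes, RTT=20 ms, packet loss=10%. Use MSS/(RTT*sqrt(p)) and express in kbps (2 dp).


Given: MSS = 1460 bytes, RTT = 20 ms, loss = 10%
RTT in seconds = 20 / 1000 = 0.02
Loss rate = 10% = 0.1
sqrt(loss) = sqrt(0.1) = 0.316227766017
Throughput (bytes/s) = 1460 / (0.02 * 0.316227766017) = 230846.2692
Throughput (kbps) = 230846.2692 * 8 / 1000 = 1846.770154 -> 1846.77 kbps (2 dp)

1846.77


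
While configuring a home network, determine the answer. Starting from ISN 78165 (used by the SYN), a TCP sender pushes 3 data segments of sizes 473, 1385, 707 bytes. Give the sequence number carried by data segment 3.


The SYN occupies sequence number ISN = 78165, so the first data byte is ISN + 1 = 78166.
SEQ of data segment i = (ISN + 1) + sum of payload sizes of segments 1..i-1.
Segment 1: SEQ = 78166, payload = 473 bytes
Segment 2: SEQ = 78639, payload = 1385 bytes
Segment 3: SEQ = 80024, payload = 707 bytes
SEQ of segment 3 = 78166 + 473 + 1385 = 80024

80024


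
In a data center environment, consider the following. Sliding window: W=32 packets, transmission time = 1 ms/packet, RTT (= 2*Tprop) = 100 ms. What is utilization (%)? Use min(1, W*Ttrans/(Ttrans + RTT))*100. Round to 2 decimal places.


Given: W = 32, Ttrans = 1 ms, RTT = 100 ms (= 2 * Tprop, Tprop = 50 ms)
Cycle time = Ttrans + RTT = 1 + 100 = 101 ms (first packet sent until its ACK returns)
W * Ttrans = 32 * 1 = 32 ms of sending per cycle
W * Ttrans / (Ttrans + RTT) = 32 / 101 = 0.316832
U = min(1, 0.316832) = 0.316832
U% = 31.68%

31.68


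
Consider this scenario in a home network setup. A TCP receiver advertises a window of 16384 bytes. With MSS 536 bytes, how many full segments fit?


Given: RWND = 16384 bytes, MSS = 536 bytes
Full segments = floor(RWND / MSS)
Full segments = floor(16384 / 536)
Full segments = floor(30.5672) = 30

30


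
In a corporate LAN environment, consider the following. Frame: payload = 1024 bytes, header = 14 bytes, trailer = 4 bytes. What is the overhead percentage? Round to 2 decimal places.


Given: payload = 1024 B, header = 14 B, trailer = 4 B
Overhead bytes = header + trailer = 14 + 4 = 18
Total frame = payload + overhead = 1024 + 18 = 1042
Overhead % = 18 / 1042 * 100 = 1.7274% -> 1.73% (2 dp)

1.73


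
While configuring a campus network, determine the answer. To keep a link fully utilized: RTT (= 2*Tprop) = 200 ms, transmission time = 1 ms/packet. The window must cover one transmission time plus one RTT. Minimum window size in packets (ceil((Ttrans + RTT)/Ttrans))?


Given: Ttrans = 1 ms, RTT = 200 ms (= 2 * Tprop, Tprop = 100 ms)
Time until first ACK returns = Ttrans + RTT = 1 + 200 = 201 ms
Need W * Ttrans >= Ttrans + RTT  ->  W >= (Ttrans + RTT) / Ttrans
(Ttrans + RTT) / Ttrans = 201 / 1 = 201
W_min = ceil(201) = 201

201


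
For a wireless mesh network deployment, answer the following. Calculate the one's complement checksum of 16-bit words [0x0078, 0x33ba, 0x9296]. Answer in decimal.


Given words: [0x0078, 0x33ba, 0x9296]
Step 1: Sum all words
Raw sum = 120 + 13242 + 37526 = 50888
One's complement = ~50888 & 0xFFFF = 14647

14647


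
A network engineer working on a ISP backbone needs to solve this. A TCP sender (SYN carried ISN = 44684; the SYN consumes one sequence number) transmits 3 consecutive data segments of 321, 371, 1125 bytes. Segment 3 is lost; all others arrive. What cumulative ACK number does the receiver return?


SYN uses sequence number 44684; first data byte = ISN + 1 = 44685.
Segment 1: SEQ = 44685, len = 321 B, covers [44685, 45005]
Segment 2: SEQ = 45006, len = 371 B, covers [45006, 45376]
Segment 3: SEQ = 45377, len = 1125 B, covers [45377, 46501] [LOST]
In-order data received: bytes [44685, 45376] (segments 1..2).
Segment 3 missing -> gap begins at byte 45377.
Cumulative ACK = next expected in-order byte = 44685 + 321 + 371 = 45377

45377


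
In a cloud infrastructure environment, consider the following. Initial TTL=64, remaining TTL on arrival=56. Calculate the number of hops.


Given: initial TTL = 64, received TTL = 56
Hops = initial TTL - received TTL
Hops = 64 - 56 = 8

8


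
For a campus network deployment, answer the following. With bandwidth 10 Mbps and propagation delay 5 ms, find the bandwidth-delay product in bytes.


Given: bandwidth = 10 Mbps, delay = 5 ms
BDP in bits = 10 * 10^6 * 5 / 1000
BDP in bits = 50000
BDP in bytes = 50000 / 8 = 6250

6250


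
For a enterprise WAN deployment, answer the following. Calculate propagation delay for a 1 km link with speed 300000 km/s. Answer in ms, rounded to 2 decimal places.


Given: distance = 1 km, speed = 300000 km/s
Delay = distance / speed = 1 / 300000 seconds
Delay in ms = 1 * 1000 / 300000
Delay = 0.0033 ms
Rounded to 2 dp = 0.00 ms

0.00


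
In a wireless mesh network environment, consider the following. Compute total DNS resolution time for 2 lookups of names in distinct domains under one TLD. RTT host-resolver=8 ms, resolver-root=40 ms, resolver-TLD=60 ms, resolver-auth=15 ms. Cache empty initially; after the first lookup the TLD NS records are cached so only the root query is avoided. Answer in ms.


Lookup 1 (cold cache): local + root + TLD + auth = 8 + 40 + 60 + 15 = 123 ms
Lookups 2..2 (TLD NS cached -> skip root; new domain -> still ask TLD and auth): local + TLD + auth = 8 + 60 + 15 = 83 ms each
Remaining 1 lookups: 1 * 83 = 83 ms
Total = 123 + 83 = 206 ms

206


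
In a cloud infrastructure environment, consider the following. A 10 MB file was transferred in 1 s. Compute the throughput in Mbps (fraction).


Given: file = 10 MB, time = 1 s
File in Mb = 10 * 8 = 80 Mb
Throughput = 80 / 1 Mbps
Throughput = 80 Mbps

80


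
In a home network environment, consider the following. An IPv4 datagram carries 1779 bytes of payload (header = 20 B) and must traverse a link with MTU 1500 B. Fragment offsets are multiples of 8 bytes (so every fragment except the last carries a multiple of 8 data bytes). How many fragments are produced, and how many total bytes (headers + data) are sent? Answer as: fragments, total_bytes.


Max data per non-final fragment = floor((MTU - header)/8)*8 = floor((1500 - 20)/8)*8 = floor(1480/8)*8 = 1480 B
Final fragment needs no 8-byte alignment: it can carry up to MTU - header = 1480 B
Non-final fragments needed = ceil((payload - 1480) / 1480) = ceil(299/1480) = ceil(0.2020) = 1
Number of fragments = 1 + 1 = 2
Fragment sizes (data): 1 * 1480 B + 299 B (last, 299 <= 1480 OK)
Total bytes sent = payload + n_frags * header = 1779 + 2*20 = 1779 + 40 = 1819 B

2, 1819
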